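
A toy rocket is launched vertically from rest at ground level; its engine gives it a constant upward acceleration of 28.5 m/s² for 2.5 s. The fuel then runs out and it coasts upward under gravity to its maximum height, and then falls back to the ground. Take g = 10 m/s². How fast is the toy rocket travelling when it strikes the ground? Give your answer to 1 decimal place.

82.8 m/s

Phase 1 (powered ascent): v₀ = 0 m/s, a = 28.5 m/s².
v = v₀ + at = 0 + (28.5)(2.5) = 71.2 m/s
Δx = v₀t + ½at² = 0·2.5 + 0.5·28.5·2.5² = 89.1 m

Phase 2 (coasting upward): v₀ = 71.2 m/s, a = -10 m/s².
v = v₀ + at → t = (0 − 71.2) / -10 = 7.12 s
v² = v₀² + 2aΔx → Δx = (0² − 71.2²)/(2·-10) = 254 m

Phase 3 (free fall): v₀ = 0 m/s, a = -10 m/s².
Falls 343 m from rest: t = √(2·343/10) = 8.28 s; v = g·t = 82.8 m/s.
Impact speed = 82.8 m/s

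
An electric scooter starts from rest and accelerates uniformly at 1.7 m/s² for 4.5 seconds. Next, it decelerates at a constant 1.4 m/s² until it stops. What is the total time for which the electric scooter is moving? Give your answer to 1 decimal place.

10.0 s

Phase 1 (accelerating): v₀ = 0 m/s, a = 1.7 m/s².
v = v₀ + at = 0 + (1.7)(4.5) = 7.65 m/s
Δx = v₀t + ½at² = 0·4.5 + 0.5·1.7·4.5² = 17.2 m

Phase 2 (decelerating): v₀ = 7.65 m/s, a = -1.4 m/s².
v = v₀ + at → t = (0 − 7.65) / -1.4 = 5.46 s
v² = v₀² + 2aΔx → Δx = (0² − 7.65²)/(2·-1.4) = 20.9 m
Total time = 4.50 + 5.46 = 9.96 s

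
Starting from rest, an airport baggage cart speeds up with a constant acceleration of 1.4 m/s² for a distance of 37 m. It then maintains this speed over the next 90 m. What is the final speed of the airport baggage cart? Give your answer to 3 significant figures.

Phase 1 (accelerating): v₀ = 0 m/s, a = 1.4 m/s².
v² = v₀² + 2aΔx = 0² + 2·1.4·37 = 104 → v = 10.2 m/s
t = (v − v₀)/a = (10.2 − 0)/1.4 = 7.27 s

Phase 2 (constant speed): v₀ = 10.2 m/s, a = 0 m/s².
Constant speed: t = d/v = 90/10.2 = 8.84 s
Final speed = 10.2 m/s

10.2 m/s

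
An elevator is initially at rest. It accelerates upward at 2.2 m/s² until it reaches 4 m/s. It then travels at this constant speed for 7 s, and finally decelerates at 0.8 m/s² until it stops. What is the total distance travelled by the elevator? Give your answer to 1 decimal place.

Phase 1 (accelerating): v₀ = 0 m/s, a = 2.2 m/s².
v = v₀ + at → t = (4 − 0) / 2.2 = 1.82 s
v² = v₀² + 2aΔx → Δx = (4² − 0²)/(2·2.2) = 3.64 m

Phase 2 (constant speed): v₀ = 4.00 m/s, a = 0 m/s².
v = v₀ + at = 4.00 + (0)(7) = 4.00 m/s
Δx = v₀t + ½at² = 4.00·7 + 0.5·0·7² = 28.0 m

Phase 3 (decelerating): v₀ = 4.00 m/s, a = -0.8 m/s².
v = v₀ + at → t = (0 − 4.00) / -0.8 = 5.00 s
v² = v₀² + 2aΔx → Δx = (0² − 4.00²)/(2·-0.8) = 10.0 m
Total distance = 3.64 + 28.0 + 10.0 = 41.6 m

41.6 m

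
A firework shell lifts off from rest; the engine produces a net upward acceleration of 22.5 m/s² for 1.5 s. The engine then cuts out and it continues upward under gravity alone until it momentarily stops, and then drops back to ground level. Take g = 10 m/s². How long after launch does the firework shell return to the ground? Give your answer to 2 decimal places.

8.93 s

Phase 1 (powered ascent): v₀ = 0 m/s, a = 22.5 m/s².
v = v₀ + at = 0 + (22.5)(1.5) = 33.8 m/s
Δx = v₀t + ½at² = 0·1.5 + 0.5·22.5·1.5² = 25.3 m

Phase 2 (coasting upward): v₀ = 33.8 m/s, a = -10 m/s².
v = v₀ + at → t = (0 − 33.8) / -10 = 3.38 s
v² = v₀² + 2aΔx → Δx = (0² − 33.8²)/(2·-10) = 57.0 m

Phase 3 (free fall): v₀ = 0 m/s, a = -10 m/s².
Falls 82.3 m from rest: t = √(2·82.3/10) = 4.06 s; v = g·t = 40.6 m/s.
Total time = 1.50 + 3.38 + 4.06 = 8.93 s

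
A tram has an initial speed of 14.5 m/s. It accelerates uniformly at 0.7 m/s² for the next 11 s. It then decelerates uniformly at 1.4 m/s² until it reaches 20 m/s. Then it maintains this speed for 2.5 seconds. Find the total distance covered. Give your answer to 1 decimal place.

Phase 1 (accelerating): v₀ = 14.5 m/s, a = 0.7 m/s².
v = v₀ + at = 14.5 + (0.7)(11) = 22.2 m/s
Δx = v₀t + ½at² = 14.5·11 + 0.5·0.7·11² = 202 m

Phase 2 (decelerating): v₀ = 22.2 m/s, a = -1.4 m/s².
v = v₀ + at → t = (20 − 22.2) / -1.4 = 1.57 s
v² = v₀² + 2aΔx → Δx = (20² − 22.2²)/(2·-1.4) = 33.2 m

Phase 3 (constant speed): v₀ = 20.0 m/s, a = 0 m/s².
v = v₀ + at = 20.0 + (0)(2.5) = 20.0 m/s
Δx = v₀t + ½at² = 20.0·2.5 + 0.5·0·2.5² = 50.0 m
Total distance = 202 + 33.2 + 50.0 = 285 m

285.0 m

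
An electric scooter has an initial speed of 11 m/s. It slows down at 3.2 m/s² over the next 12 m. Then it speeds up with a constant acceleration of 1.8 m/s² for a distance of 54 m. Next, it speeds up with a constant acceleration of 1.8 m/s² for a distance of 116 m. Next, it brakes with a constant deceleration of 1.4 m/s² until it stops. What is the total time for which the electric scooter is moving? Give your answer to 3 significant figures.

30.2 s

Phase 1 (decelerating): v₀ = 11.0 m/s, a = -3.2 m/s².
v² = v₀² + 2aΔx = 11.0² + 2·-3.2·12 = 44.2 → v = 6.65 m/s
t = (v − v₀)/a = (6.65 − 11.0)/-3.2 = 1.36 s

Phase 2 (accelerating): v₀ = 6.65 m/s, a = 1.8 m/s².
v² = v₀² + 2aΔx = 6.65² + 2·1.8·54 = 239 → v = 15.4 m/s
t = (v − v₀)/a = (15.4 − 6.65)/1.8 = 4.89 s

Phase 3 (accelerating): v₀ = 15.4 m/s, a = 1.8 m/s².
v² = v₀² + 2aΔx = 15.4² + 2·1.8·116 = 656 → v = 25.6 m/s
t = (v − v₀)/a = (25.6 − 15.4)/1.8 = 5.65 s

Phase 4 (decelerating): v₀ = 25.6 m/s, a = -1.4 m/s².
v = v₀ + at → t = (0 − 25.6) / -1.4 = 18.3 s
v² = v₀² + 2aΔx → Δx = (0² − 25.6²)/(2·-1.4) = 234 m
Total time = 1.36 + 4.89 + 5.65 + 18.3 = 30.2 s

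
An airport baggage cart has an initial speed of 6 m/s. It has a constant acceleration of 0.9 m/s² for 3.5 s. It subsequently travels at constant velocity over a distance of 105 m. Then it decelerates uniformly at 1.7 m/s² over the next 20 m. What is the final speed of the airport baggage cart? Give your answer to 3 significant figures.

3.97 m/s

Phase 1 (accelerating): v₀ = 6.00 m/s, a = 0.9 m/s².
v = v₀ + at = 6.00 + (0.9)(3.5) = 9.15 m/s
Δx = v₀t + ½at² = 6.00·3.5 + 0.5·0.9·3.5² = 26.5 m

Phase 2 (constant speed): v₀ = 9.15 m/s, a = 0 m/s².
Constant speed: t = d/v = 105/9.15 = 11.5 s

Phase 3 (decelerating): v₀ = 9.15 m/s, a = -1.7 m/s².
v² = v₀² + 2aΔx = 9.15² + 2·-1.7·20 = 15.7 → v = 3.97 m/s
t = (v − v₀)/a = (3.97 − 9.15)/-1.7 = 3.05 s
Final speed = 3.97 m/s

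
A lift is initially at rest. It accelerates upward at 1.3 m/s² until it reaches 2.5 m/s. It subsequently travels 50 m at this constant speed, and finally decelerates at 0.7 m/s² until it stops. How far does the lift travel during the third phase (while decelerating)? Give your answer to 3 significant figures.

Phase 1 (accelerating): v₀ = 0 m/s, a = 1.3 m/s².
v = v₀ + at → t = (2.5 − 0) / 1.3 = 1.92 s
v² = v₀² + 2aΔx → Δx = (2.5² − 0²)/(2·1.3) = 2.40 m

Phase 2 (constant speed): v₀ = 2.50 m/s, a = 0 m/s².
Constant speed: t = d/v = 50/2.50 = 20.0 s

Phase 3 (decelerating): v₀ = 2.50 m/s, a = -0.7 m/s².
v = v₀ + at → t = (0 − 2.50) / -0.7 = 3.57 s
v² = v₀² + 2aΔx → Δx = (0² − 2.50²)/(2·-0.7) = 4.46 m
Distance in phase 3 = 4.46 m

4.46 m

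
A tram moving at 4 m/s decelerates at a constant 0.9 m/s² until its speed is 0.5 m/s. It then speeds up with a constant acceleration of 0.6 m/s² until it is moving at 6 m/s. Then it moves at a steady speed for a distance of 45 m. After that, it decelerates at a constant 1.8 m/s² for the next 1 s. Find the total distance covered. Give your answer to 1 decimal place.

88.6 m

Phase 1 (decelerating): v₀ = 4.00 m/s, a = -0.9 m/s².
v = v₀ + at → t = (0.5 − 4.00) / -0.9 = 3.89 s
v² = v₀² + 2aΔx → Δx = (0.5² − 4.00²)/(2·-0.9) = 8.75 m

Phase 2 (accelerating): v₀ = 0.500 m/s, a = 0.6 m/s².
v = v₀ + at → t = (6 − 0.500) / 0.6 = 9.17 s
v² = v₀² + 2aΔx → Δx = (6² − 0.500²)/(2·0.6) = 29.8 m

Phase 3 (constant speed): v₀ = 6.00 m/s, a = 0 m/s².
Constant speed: t = d/v = 45/6.00 = 7.50 s

Phase 4 (decelerating): v₀ = 6.00 m/s, a = -1.8 m/s².
v = v₀ + at = 6.00 + (-1.8)(1) = 4.20 m/s
Δx = v₀t + ½at² = 6.00·1 + 0.5·-1.8·1² = 5.10 m
Total distance = 8.75 + 29.8 + 45.0 + 5.10 = 88.6 m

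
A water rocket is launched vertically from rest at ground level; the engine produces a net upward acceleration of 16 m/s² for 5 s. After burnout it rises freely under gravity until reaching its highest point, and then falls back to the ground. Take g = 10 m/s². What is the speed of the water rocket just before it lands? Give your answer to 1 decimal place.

102.0 m/s

Phase 1 (powered ascent): v₀ = 0 m/s, a = 16 m/s².
v = v₀ + at = 0 + (16)(5) = 80.0 m/s
Δx = v₀t + ½at² = 0·5 + 0.5·16·5² = 200 m

Phase 2 (coasting upward): v₀ = 80.0 m/s, a = -10 m/s².
v = v₀ + at → t = (0 − 80.0) / -10 = 8.00 s
v² = v₀² + 2aΔx → Δx = (0² − 80.0²)/(2·-10) = 320 m

Phase 3 (free fall): v₀ = 0 m/s, a = -10 m/s².
Falls 520 m from rest: t = √(2·520/10) = 10.2 s; v = g·t = 102 m/s.
Impact speed = 102 m/s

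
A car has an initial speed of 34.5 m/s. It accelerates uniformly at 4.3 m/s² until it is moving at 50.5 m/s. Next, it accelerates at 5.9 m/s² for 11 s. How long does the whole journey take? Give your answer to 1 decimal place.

Phase 1 (accelerating): v₀ = 34.5 m/s, a = 4.3 m/s².
v = v₀ + at → t = (50.5 − 34.5) / 4.3 = 3.72 s
v² = v₀² + 2aΔx → Δx = (50.5² − 34.5²)/(2·4.3) = 158 m

Phase 2 (accelerating): v₀ = 50.5 m/s, a = 5.9 m/s².
v = v₀ + at = 50.5 + (5.9)(11) = 115 m/s
Δx = v₀t + ½at² = 50.5·11 + 0.5·5.9·11² = 912 m
Total time = 3.72 + 11.0 = 14.7 s

14.7 s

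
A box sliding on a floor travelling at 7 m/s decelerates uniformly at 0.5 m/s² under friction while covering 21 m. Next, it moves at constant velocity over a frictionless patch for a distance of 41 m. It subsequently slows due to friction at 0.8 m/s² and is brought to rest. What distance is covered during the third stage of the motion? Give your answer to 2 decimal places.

Phase 1 (decelerating): v₀ = 7.00 m/s, a = -0.5 m/s².
v² = v₀² + 2aΔx = 7.00² + 2·-0.5·21 = 28.0 → v = 5.29 m/s
t = (v − v₀)/a = (5.29 − 7.00)/-0.5 = 3.42 s

Phase 2 (constant speed): v₀ = 5.29 m/s, a = 0 m/s².
Constant speed: t = d/v = 41/5.29 = 7.75 s

Phase 3 (decelerating): v₀ = 5.29 m/s, a = -0.8 m/s².
v = v₀ + at → t = (0 − 5.29) / -0.8 = 6.61 s
v² = v₀² + 2aΔx → Δx = (0² − 5.29²)/(2·-0.8) = 17.5 m
Distance in phase 3 = 17.5 m

17.50 m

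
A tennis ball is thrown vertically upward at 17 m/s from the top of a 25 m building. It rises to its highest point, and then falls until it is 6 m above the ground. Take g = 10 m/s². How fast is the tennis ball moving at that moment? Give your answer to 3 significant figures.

25.9 m/s

Phase 1 (rising): v₀ = 17.0 m/s, a = -10 m/s².
v = v₀ + at → t = (0 − 17.0) / -10 = 1.70 s
v² = v₀² + 2aΔx → Δx = (0² − 17.0²)/(2·-10) = 14.4 m

Phase 2 (falling): v₀ = 0 m/s, a = -10 m/s².
Falls 33.5 m from rest: t = √(2·33.5/10) = 2.59 s; v = g·t = 25.9 m/s.
Final speed = 25.9 m/s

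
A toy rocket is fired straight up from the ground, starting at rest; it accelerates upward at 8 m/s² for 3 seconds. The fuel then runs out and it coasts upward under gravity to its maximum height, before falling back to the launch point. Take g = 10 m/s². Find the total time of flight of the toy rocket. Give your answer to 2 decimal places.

9.00 s

Phase 1 (powered ascent): v₀ = 0 m/s, a = 8 m/s².
v = v₀ + at = 0 + (8)(3) = 24.0 m/s
Δx = v₀t + ½at² = 0·3 + 0.5·8·3² = 36.0 m

Phase 2 (coasting upward): v₀ = 24.0 m/s, a = -10 m/s².
v = v₀ + at → t = (0 − 24.0) / -10 = 2.40 s
v² = v₀² + 2aΔx → Δx = (0² − 24.0²)/(2·-10) = 28.8 m

Phase 3 (free fall): v₀ = 0 m/s, a = -10 m/s².
Falls 64.8 m from rest: t = √(2·64.8/10) = 3.60 s; v = g·t = 36.0 m/s.
Total time = 3.00 + 2.40 + 3.60 = 9.00 s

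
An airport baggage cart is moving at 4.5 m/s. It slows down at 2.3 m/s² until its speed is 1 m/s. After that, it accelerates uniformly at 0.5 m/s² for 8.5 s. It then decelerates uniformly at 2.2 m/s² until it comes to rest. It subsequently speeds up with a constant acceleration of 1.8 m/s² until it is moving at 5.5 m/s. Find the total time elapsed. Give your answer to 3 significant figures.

15.5 s

Phase 1 (decelerating): v₀ = 4.50 m/s, a = -2.3 m/s².
v = v₀ + at → t = (1 − 4.50) / -2.3 = 1.52 s
v² = v₀² + 2aΔx → Δx = (1² − 4.50²)/(2·-2.3) = 4.18 m

Phase 2 (accelerating): v₀ = 1.00 m/s, a = 0.5 m/s².
v = v₀ + at = 1.00 + (0.5)(8.5) = 5.25 m/s
Δx = v₀t + ½at² = 1.00·8.5 + 0.5·0.5·8.5² = 26.6 m

Phase 3 (decelerating): v₀ = 5.25 m/s, a = -2.2 m/s².
v = v₀ + at → t = (0 − 5.25) / -2.2 = 2.39 s
v² = v₀² + 2aΔx → Δx = (0² − 5.25²)/(2·-2.2) = 6.26 m

Phase 4 (accelerating): v₀ = 0 m/s, a = 1.8 m/s².
v = v₀ + at → t = (5.5 − 0) / 1.8 = 3.06 s
v² = v₀² + 2aΔx → Δx = (5.5² − 0²)/(2·1.8) = 8.40 m
Total time = 1.52 + 8.50 + 2.39 + 3.06 = 15.5 s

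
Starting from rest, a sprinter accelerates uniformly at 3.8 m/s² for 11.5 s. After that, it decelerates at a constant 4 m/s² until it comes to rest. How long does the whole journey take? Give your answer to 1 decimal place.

Phase 1 (accelerating): v₀ = 0 m/s, a = 3.8 m/s².
v = v₀ + at = 0 + (3.8)(11.5) = 43.7 m/s
Δx = v₀t + ½at² = 0·11.5 + 0.5·3.8·11.5² = 251 m

Phase 2 (decelerating): v₀ = 43.7 m/s, a = -4 m/s².
v = v₀ + at → t = (0 − 43.7) / -4 = 10.9 s
v² = v₀² + 2aΔx → Δx = (0² − 43.7²)/(2·-4) = 239 m
Total time = 11.5 + 10.9 = 22.4 s

22.4 s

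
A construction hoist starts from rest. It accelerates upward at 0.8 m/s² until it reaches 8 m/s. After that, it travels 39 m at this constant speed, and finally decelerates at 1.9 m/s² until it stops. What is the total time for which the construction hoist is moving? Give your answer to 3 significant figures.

19.1 s

Phase 1 (accelerating): v₀ = 0 m/s, a = 0.8 m/s².
v = v₀ + at → t = (8 − 0) / 0.8 = 10.0 s
v² = v₀² + 2aΔx → Δx = (8² − 0²)/(2·0.8) = 40.0 m

Phase 2 (constant speed): v₀ = 8.00 m/s, a = 0 m/s².
Constant speed: t = d/v = 39/8.00 = 4.88 s

Phase 3 (decelerating): v₀ = 8.00 m/s, a = -1.9 m/s².
v = v₀ + at → t = (0 − 8.00) / -1.9 = 4.21 s
v² = v₀² + 2aΔx → Δx = (0² − 8.00²)/(2·-1.9) = 16.8 m
Total time = 10.0 + 4.88 + 4.21 = 19.1 s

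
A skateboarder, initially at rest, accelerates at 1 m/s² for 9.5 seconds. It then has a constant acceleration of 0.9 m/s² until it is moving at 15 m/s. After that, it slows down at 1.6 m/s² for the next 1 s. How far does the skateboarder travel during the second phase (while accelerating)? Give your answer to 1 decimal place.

Phase 1 (accelerating): v₀ = 0 m/s, a = 1 m/s².
v = v₀ + at = 0 + (1)(9.5) = 9.50 m/s
Δx = v₀t + ½at² = 0·9.5 + 0.5·1·9.5² = 45.1 m

Phase 2 (accelerating): v₀ = 9.50 m/s, a = 0.9 m/s².
v = v₀ + at → t = (15 − 9.50) / 0.9 = 6.11 s
v² = v₀² + 2aΔx → Δx = (15² − 9.50²)/(2·0.9) = 74.9 m
Distance in phase 2 = 74.9 m

74.9 m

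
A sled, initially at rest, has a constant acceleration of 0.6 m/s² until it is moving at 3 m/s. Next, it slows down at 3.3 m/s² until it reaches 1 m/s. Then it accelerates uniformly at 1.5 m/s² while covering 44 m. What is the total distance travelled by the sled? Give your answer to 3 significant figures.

Phase 1 (accelerating): v₀ = 0 m/s, a = 0.6 m/s².
v = v₀ + at → t = (3 − 0) / 0.6 = 5.00 s
v² = v₀² + 2aΔx → Δx = (3² − 0²)/(2·0.6) = 7.50 m

Phase 2 (decelerating): v₀ = 3.00 m/s, a = -3.3 m/s².
v = v₀ + at → t = (1 − 3.00) / -3.3 = 0.606 s
v² = v₀² + 2aΔx → Δx = (1² − 3.00²)/(2·-3.3) = 1.21 m

Phase 3 (accelerating): v₀ = 1.00 m/s, a = 1.5 m/s².
v² = v₀² + 2aΔx = 1.00² + 2·1.5·44 = 133 → v = 11.5 m/s
t = (v − v₀)/a = (11.5 − 1.00)/1.5 = 7.02 s
Total distance = 7.50 + 1.21 + 44.0 = 52.7 m

52.7 m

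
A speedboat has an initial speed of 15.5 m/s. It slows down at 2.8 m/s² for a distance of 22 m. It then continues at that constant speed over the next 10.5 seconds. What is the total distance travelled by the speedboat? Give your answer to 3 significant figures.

Phase 1 (decelerating): v₀ = 15.5 m/s, a = -2.8 m/s².
v² = v₀² + 2aΔx = 15.5² + 2·-2.8·22 = 117 → v = 10.8 m/s
t = (v − v₀)/a = (10.8 − 15.5)/-2.8 = 1.67 s

Phase 2 (constant speed): v₀ = 10.8 m/s, a = 0 m/s².
v = v₀ + at = 10.8 + (0)(10.5) = 10.8 m/s
Δx = v₀t + ½at² = 10.8·10.5 + 0.5·0·10.5² = 114 m
Total distance = 22.0 + 114 = 136 m

136 m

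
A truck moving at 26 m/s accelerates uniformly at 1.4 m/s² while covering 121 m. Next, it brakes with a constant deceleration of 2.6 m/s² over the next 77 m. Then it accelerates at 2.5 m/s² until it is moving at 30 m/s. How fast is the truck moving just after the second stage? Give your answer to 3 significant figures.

Phase 1 (accelerating): v₀ = 26.0 m/s, a = 1.4 m/s².
v² = v₀² + 2aΔx = 26.0² + 2·1.4·121 = 1010 → v = 31.9 m/s
t = (v − v₀)/a = (31.9 − 26.0)/1.4 = 4.18 s

Phase 2 (decelerating): v₀ = 31.9 m/s, a = -2.6 m/s².
v² = v₀² + 2aΔx = 31.9² + 2·-2.6·77 = 614 → v = 24.8 m/s
t = (v − v₀)/a = (24.8 − 31.9)/-2.6 = 2.72 s
Speed at end of phase 2 = 24.8 m/s

24.8 m/s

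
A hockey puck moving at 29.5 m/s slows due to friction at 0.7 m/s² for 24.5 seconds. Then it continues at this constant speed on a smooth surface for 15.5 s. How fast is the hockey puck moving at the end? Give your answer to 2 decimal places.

Phase 1 (decelerating): v₀ = 29.5 m/s, a = -0.7 m/s².
v = v₀ + at = 29.5 + (-0.7)(24.5) = 12.4 m/s
Δx = v₀t + ½at² = 29.5·24.5 + 0.5·-0.7·24.5² = 513 m

Phase 2 (constant speed): v₀ = 12.4 m/s, a = 0 m/s².
v = v₀ + at = 12.4 + (0)(15.5) = 12.4 m/s
Δx = v₀t + ½at² = 12.4·15.5 + 0.5·0·15.5² = 191 m
Final speed = 12.4 m/s

12.35 m/s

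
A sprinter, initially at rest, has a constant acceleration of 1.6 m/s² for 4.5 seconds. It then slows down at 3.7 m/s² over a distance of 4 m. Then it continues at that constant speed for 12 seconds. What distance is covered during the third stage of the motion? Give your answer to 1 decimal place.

56.6 m

Phase 1 (accelerating): v₀ = 0 m/s, a = 1.6 m/s².
v = v₀ + at = 0 + (1.6)(4.5) = 7.20 m/s
Δx = v₀t + ½at² = 0·4.5 + 0.5·1.6·4.5² = 16.2 m

Phase 2 (decelerating): v₀ = 7.20 m/s, a = -3.7 m/s².
v² = v₀² + 2aΔx = 7.20² + 2·-3.7·4 = 22.2 → v = 4.72 m/s
t = (v − v₀)/a = (4.72 − 7.20)/-3.7 = 0.671 s

Phase 3 (constant speed): v₀ = 4.72 m/s, a = 0 m/s².
v = v₀ + at = 4.72 + (0)(12) = 4.72 m/s
Δx = v₀t + ½at² = 4.72·12 + 0.5·0·12² = 56.6 m
Distance in phase 3 = 56.6 m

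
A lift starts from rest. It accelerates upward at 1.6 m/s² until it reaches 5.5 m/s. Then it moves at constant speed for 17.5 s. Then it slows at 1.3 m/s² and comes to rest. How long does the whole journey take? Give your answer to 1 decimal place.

25.2 s

Phase 1 (accelerating): v₀ = 0 m/s, a = 1.6 m/s².
v = v₀ + at → t = (5.5 − 0) / 1.6 = 3.44 s
v² = v₀² + 2aΔx → Δx = (5.5² − 0²)/(2·1.6) = 9.45 m

Phase 2 (constant speed): v₀ = 5.50 m/s, a = 0 m/s².
v = v₀ + at = 5.50 + (0)(17.5) = 5.50 m/s
Δx = v₀t + ½at² = 5.50·17.5 + 0.5·0·17.5² = 96.2 m

Phase 3 (decelerating): v₀ = 5.50 m/s, a = -1.3 m/s².
v = v₀ + at → t = (0 − 5.50) / -1.3 = 4.23 s
v² = v₀² + 2aΔx → Δx = (0² − 5.50²)/(2·-1.3) = 11.6 m
Total time = 3.44 + 17.5 + 4.23 = 25.2 s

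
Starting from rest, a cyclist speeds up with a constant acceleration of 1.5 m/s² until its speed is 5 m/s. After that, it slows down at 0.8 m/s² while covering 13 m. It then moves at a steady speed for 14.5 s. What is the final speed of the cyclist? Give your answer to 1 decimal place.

2.0 m/s

Phase 1 (accelerating): v₀ = 0 m/s, a = 1.5 m/s².
v = v₀ + at → t = (5 − 0) / 1.5 = 3.33 s
v² = v₀² + 2aΔx → Δx = (5² − 0²)/(2·1.5) = 8.33 m

Phase 2 (decelerating): v₀ = 5.00 m/s, a = -0.8 m/s².
v² = v₀² + 2aΔx = 5.00² + 2·-0.8·13 = 4.20 → v = 2.05 m/s
t = (v − v₀)/a = (2.05 − 5.00)/-0.8 = 3.69 s

Phase 3 (constant speed): v₀ = 2.05 m/s, a = 0 m/s².
v = v₀ + at = 2.05 + (0)(14.5) = 2.05 m/s
Δx = v₀t + ½at² = 2.05·14.5 + 0.5·0·14.5² = 29.7 m
Final speed = 2.05 m/s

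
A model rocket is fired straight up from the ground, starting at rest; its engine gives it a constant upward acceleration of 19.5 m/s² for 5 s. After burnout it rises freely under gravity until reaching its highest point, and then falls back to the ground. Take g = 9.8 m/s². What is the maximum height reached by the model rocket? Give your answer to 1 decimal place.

728.8 m

Phase 1 (powered ascent): v₀ = 0 m/s, a = 19.5 m/s².
v = v₀ + at = 0 + (19.5)(5) = 97.5 m/s
Δx = v₀t + ½at² = 0·5 + 0.5·19.5·5² = 244 m

Phase 2 (coasting upward): v₀ = 97.5 m/s, a = -9.8 m/s².
v = v₀ + at → t = (0 − 97.5) / -9.8 = 9.95 s
v² = v₀² + 2aΔx → Δx = (0² − 97.5²)/(2·-9.8) = 485 m
Maximum height = 244 + 485 = 729 m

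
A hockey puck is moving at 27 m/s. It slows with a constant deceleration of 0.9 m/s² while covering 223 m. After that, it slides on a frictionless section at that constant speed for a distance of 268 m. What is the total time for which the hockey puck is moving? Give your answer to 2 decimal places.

Phase 1 (decelerating): v₀ = 27.0 m/s, a = -0.9 m/s².
v² = v₀² + 2aΔx = 27.0² + 2·-0.9·223 = 328 → v = 18.1 m/s
t = (v − v₀)/a = (18.1 − 27.0)/-0.9 = 9.89 s

Phase 2 (constant speed): v₀ = 18.1 m/s, a = 0 m/s².
Constant speed: t = d/v = 268/18.1 = 14.8 s
Total time = 9.89 + 14.8 = 24.7 s

24.70 s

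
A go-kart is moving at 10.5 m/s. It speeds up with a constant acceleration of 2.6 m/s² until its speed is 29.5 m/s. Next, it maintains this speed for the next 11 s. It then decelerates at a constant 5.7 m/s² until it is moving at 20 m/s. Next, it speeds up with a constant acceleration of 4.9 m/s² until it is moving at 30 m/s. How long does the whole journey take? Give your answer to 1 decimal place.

Phase 1 (accelerating): v₀ = 10.5 m/s, a = 2.6 m/s².
v = v₀ + at → t = (29.5 − 10.5) / 2.6 = 7.31 s
v² = v₀² + 2aΔx → Δx = (29.5² − 10.5²)/(2·2.6) = 146 m

Phase 2 (constant speed): v₀ = 29.5 m/s, a = 0 m/s².
v = v₀ + at = 29.5 + (0)(11) = 29.5 m/s
Δx = v₀t + ½at² = 29.5·11 + 0.5·0·11² = 324 m

Phase 3 (decelerating): v₀ = 29.5 m/s, a = -5.7 m/s².
v = v₀ + at → t = (20 − 29.5) / -5.7 = 1.67 s
v² = v₀² + 2aΔx → Δx = (20² − 29.5²)/(2·-5.7) = 41.2 m

Phase 4 (accelerating): v₀ = 20.0 m/s, a = 4.9 m/s².
v = v₀ + at → t = (30 − 20.0) / 4.9 = 2.04 s
v² = v₀² + 2aΔx → Δx = (30² − 20.0²)/(2·4.9) = 51.0 m
Total time = 7.31 + 11.0 + 1.67 + 2.04 = 22.0 s

22.0 s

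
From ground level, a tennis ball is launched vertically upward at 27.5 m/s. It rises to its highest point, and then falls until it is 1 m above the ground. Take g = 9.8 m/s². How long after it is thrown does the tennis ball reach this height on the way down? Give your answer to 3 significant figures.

Phase 1 (rising): v₀ = 27.5 m/s, a = -9.8 m/s².
v = v₀ + at → t = (0 − 27.5) / -9.8 = 2.81 s
v² = v₀² + 2aΔx → Δx = (0² − 27.5²)/(2·-9.8) = 38.6 m

Phase 2 (falling): v₀ = 0 m/s, a = -9.8 m/s².
Falls 37.6 m from rest: t = √(2·37.6/9.8) = 2.77 s; v = g·t = 27.1 m/s.
Total time = 2.81 + 2.77 = 5.58 s

5.58 s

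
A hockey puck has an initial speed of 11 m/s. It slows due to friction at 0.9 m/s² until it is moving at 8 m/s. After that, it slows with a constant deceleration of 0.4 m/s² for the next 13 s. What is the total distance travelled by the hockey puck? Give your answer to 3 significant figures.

102 m

Phase 1 (decelerating): v₀ = 11.0 m/s, a = -0.9 m/s².
v = v₀ + at → t = (8 − 11.0) / -0.9 = 3.33 s
v² = v₀² + 2aΔx → Δx = (8² − 11.0²)/(2·-0.9) = 31.7 m

Phase 2 (decelerating): v₀ = 8.00 m/s, a = -0.4 m/s².
v = v₀ + at = 8.00 + (-0.4)(13) = 2.80 m/s
Δx = v₀t + ½at² = 8.00·13 + 0.5·-0.4·13² = 70.2 m
Total distance = 31.7 + 70.2 = 102 m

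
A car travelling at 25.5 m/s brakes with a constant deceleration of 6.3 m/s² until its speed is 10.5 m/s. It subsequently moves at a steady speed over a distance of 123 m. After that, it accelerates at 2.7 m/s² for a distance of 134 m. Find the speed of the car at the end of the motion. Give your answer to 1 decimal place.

Phase 1 (decelerating): v₀ = 25.5 m/s, a = -6.3 m/s².
v = v₀ + at → t = (10.5 − 25.5) / -6.3 = 2.38 s
v² = v₀² + 2aΔx → Δx = (10.5² − 25.5²)/(2·-6.3) = 42.9 m

Phase 2 (constant speed): v₀ = 10.5 m/s, a = 0 m/s².
Constant speed: t = d/v = 123/10.5 = 11.7 s

Phase 3 (accelerating): v₀ = 10.5 m/s, a = 2.7 m/s².
v² = v₀² + 2aΔx = 10.5² + 2·2.7·134 = 834 → v = 28.9 m/s
t = (v − v₀)/a = (28.9 − 10.5)/2.7 = 6.81 s
Final speed = 28.9 m/s

28.9 m/s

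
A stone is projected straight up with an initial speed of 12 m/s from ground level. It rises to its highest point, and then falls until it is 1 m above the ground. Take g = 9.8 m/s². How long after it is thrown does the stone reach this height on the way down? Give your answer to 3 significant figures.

Phase 1 (rising): v₀ = 12.0 m/s, a = -9.8 m/s².
v = v₀ + at → t = (0 − 12.0) / -9.8 = 1.22 s
v² = v₀² + 2aΔx → Δx = (0² − 12.0²)/(2·-9.8) = 7.35 m

Phase 2 (falling): v₀ = 0 m/s, a = -9.8 m/s².
Falls 6.35 m from rest: t = √(2·6.35/9.8) = 1.14 s; v = g·t = 11.2 m/s.
Total time = 1.22 + 1.14 = 2.36 s

2.36 s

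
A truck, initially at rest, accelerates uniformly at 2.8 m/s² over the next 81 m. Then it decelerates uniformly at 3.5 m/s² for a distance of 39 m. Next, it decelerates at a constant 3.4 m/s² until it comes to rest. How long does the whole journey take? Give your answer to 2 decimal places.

Phase 1 (accelerating): v₀ = 0 m/s, a = 2.8 m/s².
v² = v₀² + 2aΔx = 0² + 2·2.8·81 = 454 → v = 21.3 m/s
t = (v − v₀)/a = (21.3 − 0)/2.8 = 7.61 s

Phase 2 (decelerating): v₀ = 21.3 m/s, a = -3.5 m/s².
v² = v₀² + 2aΔx = 21.3² + 2·-3.5·39 = 181 → v = 13.4 m/s
t = (v − v₀)/a = (13.4 − 21.3)/-3.5 = 2.25 s

Phase 3 (decelerating): v₀ = 13.4 m/s, a = -3.4 m/s².
v = v₀ + at → t = (0 − 13.4) / -3.4 = 3.95 s
v² = v₀² + 2aΔx → Δx = (0² − 13.4²)/(2·-3.4) = 26.6 m
Total time = 7.61 + 2.25 + 3.95 = 13.8 s

13.80 s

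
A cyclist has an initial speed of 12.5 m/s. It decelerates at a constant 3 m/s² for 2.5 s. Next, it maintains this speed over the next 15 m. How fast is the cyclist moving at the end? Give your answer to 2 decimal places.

5.00 m/s

Phase 1 (decelerating): v₀ = 12.5 m/s, a = -3 m/s².
v = v₀ + at = 12.5 + (-3)(2.5) = 5.00 m/s
Δx = v₀t + ½at² = 12.5·2.5 + 0.5·-3·2.5² = 21.9 m

Phase 2 (constant speed): v₀ = 5.00 m/s, a = 0 m/s².
Constant speed: t = d/v = 15/5.00 = 3.00 s
Final speed = 5.00 m/s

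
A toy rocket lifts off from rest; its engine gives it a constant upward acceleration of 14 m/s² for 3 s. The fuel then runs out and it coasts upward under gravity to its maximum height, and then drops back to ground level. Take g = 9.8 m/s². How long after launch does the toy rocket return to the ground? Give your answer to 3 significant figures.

Phase 1 (powered ascent): v₀ = 0 m/s, a = 14 m/s².
v = v₀ + at = 0 + (14)(3) = 42.0 m/s
Δx = v₀t + ½at² = 0·3 + 0.5·14·3² = 63.0 m

Phase 2 (coasting upward): v₀ = 42.0 m/s, a = -9.8 m/s².
v = v₀ + at → t = (0 − 42.0) / -9.8 = 4.29 s
v² = v₀² + 2aΔx → Δx = (0² − 42.0²)/(2·-9.8) = 90.0 m

Phase 3 (free fall): v₀ = 0 m/s, a = -9.8 m/s².
Falls 153 m from rest: t = √(2·153/9.8) = 5.59 s; v = g·t = 54.8 m/s.
Total time = 3.00 + 4.29 + 5.59 = 12.9 s

12.9 s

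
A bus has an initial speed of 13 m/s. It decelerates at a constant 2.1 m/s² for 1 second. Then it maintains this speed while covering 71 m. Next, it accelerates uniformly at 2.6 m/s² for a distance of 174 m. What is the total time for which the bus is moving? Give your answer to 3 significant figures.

15.6 s

Phase 1 (decelerating): v₀ = 13.0 m/s, a = -2.1 m/s².
v = v₀ + at = 13.0 + (-2.1)(1) = 10.9 m/s
Δx = v₀t + ½at² = 13.0·1 + 0.5·-2.1·1² = 11.9 m

Phase 2 (constant speed): v₀ = 10.9 m/s, a = 0 m/s².
Constant speed: t = d/v = 71/10.9 = 6.51 s

Phase 3 (accelerating): v₀ = 10.9 m/s, a = 2.6 m/s².
v² = v₀² + 2aΔx = 10.9² + 2·2.6·174 = 1020 → v = 32.0 m/s
t = (v − v₀)/a = (32.0 − 10.9)/2.6 = 8.11 s
Total time = 1.00 + 6.51 + 8.11 = 15.6 s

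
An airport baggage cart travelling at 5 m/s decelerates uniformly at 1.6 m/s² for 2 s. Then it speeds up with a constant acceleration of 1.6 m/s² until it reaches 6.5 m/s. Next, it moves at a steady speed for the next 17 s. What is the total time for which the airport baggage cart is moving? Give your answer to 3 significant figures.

21.9 s

Phase 1 (decelerating): v₀ = 5.00 m/s, a = -1.6 m/s².
v = v₀ + at = 5.00 + (-1.6)(2) = 1.80 m/s
Δx = v₀t + ½at² = 5.00·2 + 0.5·-1.6·2² = 6.80 m

Phase 2 (accelerating): v₀ = 1.80 m/s, a = 1.6 m/s².
v = v₀ + at → t = (6.5 − 1.80) / 1.6 = 2.94 s
v² = v₀² + 2aΔx → Δx = (6.5² − 1.80²)/(2·1.6) = 12.2 m

Phase 3 (constant speed): v₀ = 6.50 m/s, a = 0 m/s².
v = v₀ + at = 6.50 + (0)(17) = 6.50 m/s
Δx = v₀t + ½at² = 6.50·17 + 0.5·0·17² = 110 m
Total time = 2.00 + 2.94 + 17.0 = 21.9 s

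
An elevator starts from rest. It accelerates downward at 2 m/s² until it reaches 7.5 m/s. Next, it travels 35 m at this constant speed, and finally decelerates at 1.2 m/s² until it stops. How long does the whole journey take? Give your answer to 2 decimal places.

Phase 1 (accelerating): v₀ = 0 m/s, a = 2 m/s².
v = v₀ + at → t = (7.5 − 0) / 2 = 3.75 s
v² = v₀² + 2aΔx → Δx = (7.5² − 0²)/(2·2) = 14.1 m

Phase 2 (constant speed): v₀ = 7.50 m/s, a = 0 m/s².
Constant speed: t = d/v = 35/7.50 = 4.67 s

Phase 3 (decelerating): v₀ = 7.50 m/s, a = -1.2 m/s².
v = v₀ + at → t = (0 − 7.50) / -1.2 = 6.25 s
v² = v₀² + 2aΔx → Δx = (0² − 7.50²)/(2·-1.2) = 23.4 m
Total time = 3.75 + 4.67 + 6.25 = 14.7 s

14.67 s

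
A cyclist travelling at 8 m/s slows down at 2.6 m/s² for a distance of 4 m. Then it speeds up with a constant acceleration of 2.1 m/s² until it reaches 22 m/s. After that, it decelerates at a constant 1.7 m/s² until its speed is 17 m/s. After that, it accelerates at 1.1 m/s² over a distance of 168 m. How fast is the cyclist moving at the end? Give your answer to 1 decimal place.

25.7 m/s

Phase 1 (decelerating): v₀ = 8.00 m/s, a = -2.6 m/s².
v² = v₀² + 2aΔx = 8.00² + 2·-2.6·4 = 43.2 → v = 6.57 m/s
t = (v − v₀)/a = (6.57 − 8.00)/-2.6 = 0.549 s

Phase 2 (accelerating): v₀ = 6.57 m/s, a = 2.1 m/s².
v = v₀ + at → t = (22 − 6.57) / 2.1 = 7.35 s
v² = v₀² + 2aΔx → Δx = (22² − 6.57²)/(2·2.1) = 105 m

Phase 3 (decelerating): v₀ = 22.0 m/s, a = -1.7 m/s².
v = v₀ + at → t = (17 − 22.0) / -1.7 = 2.94 s
v² = v₀² + 2aΔx → Δx = (17² − 22.0²)/(2·-1.7) = 57.4 m

Phase 4 (accelerating): v₀ = 17.0 m/s, a = 1.1 m/s².
v² = v₀² + 2aΔx = 17.0² + 2·1.1·168 = 659 → v = 25.7 m/s
t = (v − v₀)/a = (25.7 − 17.0)/1.1 = 7.88 s
Final speed = 25.7 m/s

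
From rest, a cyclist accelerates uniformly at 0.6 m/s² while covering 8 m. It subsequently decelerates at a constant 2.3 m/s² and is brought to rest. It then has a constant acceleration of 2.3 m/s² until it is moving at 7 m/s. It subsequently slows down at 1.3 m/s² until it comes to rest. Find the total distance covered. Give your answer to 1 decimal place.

39.6 m

Phase 1 (accelerating): v₀ = 0 m/s, a = 0.6 m/s².
v² = v₀² + 2aΔx = 0² + 2·0.6·8 = 9.60 → v = 3.10 m/s
t = (v − v₀)/a = (3.10 − 0)/0.6 = 5.16 s

Phase 2 (decelerating): v₀ = 3.10 m/s, a = -2.3 m/s².
v = v₀ + at → t = (0 − 3.10) / -2.3 = 1.35 s
v² = v₀² + 2aΔx → Δx = (0² − 3.10²)/(2·-2.3) = 2.09 m

Phase 3 (accelerating): v₀ = 0 m/s, a = 2.3 m/s².
v = v₀ + at → t = (7 − 0) / 2.3 = 3.04 s
v² = v₀² + 2aΔx → Δx = (7² − 0²)/(2·2.3) = 10.7 m

Phase 4 (decelerating): v₀ = 7.00 m/s, a = -1.3 m/s².
v = v₀ + at → t = (0 − 7.00) / -1.3 = 5.38 s
v² = v₀² + 2aΔx → Δx = (0² − 7.00²)/(2·-1.3) = 18.8 m
Total distance = 8.00 + 2.09 + 10.7 + 18.8 = 39.6 m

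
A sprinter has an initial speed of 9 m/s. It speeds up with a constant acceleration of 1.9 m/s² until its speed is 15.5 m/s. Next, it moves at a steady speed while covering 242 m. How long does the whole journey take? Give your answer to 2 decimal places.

19.03 s

Phase 1 (accelerating): v₀ = 9.00 m/s, a = 1.9 m/s².
v = v₀ + at → t = (15.5 − 9.00) / 1.9 = 3.42 s
v² = v₀² + 2aΔx → Δx = (15.5² − 9.00²)/(2·1.9) = 41.9 m

Phase 2 (constant speed): v₀ = 15.5 m/s, a = 0 m/s².
Constant speed: t = d/v = 242/15.5 = 15.6 s
Total time = 3.42 + 15.6 = 19.0 s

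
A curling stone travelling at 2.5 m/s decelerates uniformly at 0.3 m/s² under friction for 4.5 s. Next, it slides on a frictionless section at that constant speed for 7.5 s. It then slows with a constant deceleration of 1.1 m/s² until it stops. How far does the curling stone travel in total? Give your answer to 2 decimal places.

17.44 m

Phase 1 (decelerating): v₀ = 2.50 m/s, a = -0.3 m/s².
v = v₀ + at = 2.50 + (-0.3)(4.5) = 1.15 m/s
Δx = v₀t + ½at² = 2.50·4.5 + 0.5·-0.3·4.5² = 8.21 m

Phase 2 (constant speed): v₀ = 1.15 m/s, a = 0 m/s².
v = v₀ + at = 1.15 + (0)(7.5) = 1.15 m/s
Δx = v₀t + ½at² = 1.15·7.5 + 0.5·0·7.5² = 8.63 m

Phase 3 (decelerating): v₀ = 1.15 m/s, a = -1.1 m/s².
v = v₀ + at → t = (0 − 1.15) / -1.1 = 1.05 s
v² = v₀² + 2aΔx → Δx = (0² − 1.15²)/(2·-1.1) = 0.601 m
Total distance = 8.21 + 8.63 + 0.601 = 17.4 m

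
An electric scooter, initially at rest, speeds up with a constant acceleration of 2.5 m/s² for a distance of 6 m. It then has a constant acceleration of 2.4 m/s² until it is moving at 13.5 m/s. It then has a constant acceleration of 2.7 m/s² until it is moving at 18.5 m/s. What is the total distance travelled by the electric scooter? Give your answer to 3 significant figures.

Phase 1 (accelerating): v₀ = 0 m/s, a = 2.5 m/s².
v² = v₀² + 2aΔx = 0² + 2·2.5·6 = 30.0 → v = 5.48 m/s
t = (v − v₀)/a = (5.48 − 0)/2.5 = 2.19 s

Phase 2 (accelerating): v₀ = 5.48 m/s, a = 2.4 m/s².
v = v₀ + at → t = (13.5 − 5.48) / 2.4 = 3.34 s
v² = v₀² + 2aΔx → Δx = (13.5² − 5.48²)/(2·2.4) = 31.7 m

Phase 3 (accelerating): v₀ = 13.5 m/s, a = 2.7 m/s².
v = v₀ + at → t = (18.5 − 13.5) / 2.7 = 1.85 s
v² = v₀² + 2aΔx → Δx = (18.5² − 13.5²)/(2·2.7) = 29.6 m
Total distance = 6.00 + 31.7 + 29.6 = 67.3 m

67.3 m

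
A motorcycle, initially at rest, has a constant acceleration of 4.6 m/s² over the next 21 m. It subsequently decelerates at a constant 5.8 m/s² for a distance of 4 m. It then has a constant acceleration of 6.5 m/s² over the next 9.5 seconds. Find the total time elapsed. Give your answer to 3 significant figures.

Phase 1 (accelerating): v₀ = 0 m/s, a = 4.6 m/s².
v² = v₀² + 2aΔx = 0² + 2·4.6·21 = 193 → v = 13.9 m/s
t = (v − v₀)/a = (13.9 − 0)/4.6 = 3.02 s

Phase 2 (decelerating): v₀ = 13.9 m/s, a = -5.8 m/s².
v² = v₀² + 2aΔx = 13.9² + 2·-5.8·4 = 147 → v = 12.1 m/s
t = (v − v₀)/a = (12.1 − 13.9)/-5.8 = 0.308 s

Phase 3 (accelerating): v₀ = 12.1 m/s, a = 6.5 m/s².
v = v₀ + at = 12.1 + (6.5)(9.5) = 73.9 m/s
Δx = v₀t + ½at² = 12.1·9.5 + 0.5·6.5·9.5² = 408 m
Total time = 3.02 + 0.308 + 9.50 = 12.8 s

12.8 s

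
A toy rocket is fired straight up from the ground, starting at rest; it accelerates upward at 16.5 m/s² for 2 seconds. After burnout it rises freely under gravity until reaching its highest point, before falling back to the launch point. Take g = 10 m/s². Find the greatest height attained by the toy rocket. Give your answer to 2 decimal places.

Phase 1 (powered ascent): v₀ = 0 m/s, a = 16.5 m/s².
v = v₀ + at = 0 + (16.5)(2) = 33.0 m/s
Δx = v₀t + ½at² = 0·2 + 0.5·16.5·2² = 33.0 m

Phase 2 (coasting upward): v₀ = 33.0 m/s, a = -10 m/s².
v = v₀ + at → t = (0 − 33.0) / -10 = 3.30 s
v² = v₀² + 2aΔx → Δx = (0² − 33.0²)/(2·-10) = 54.5 m
Maximum height = 33.0 + 54.5 = 87.5 m

87.45 m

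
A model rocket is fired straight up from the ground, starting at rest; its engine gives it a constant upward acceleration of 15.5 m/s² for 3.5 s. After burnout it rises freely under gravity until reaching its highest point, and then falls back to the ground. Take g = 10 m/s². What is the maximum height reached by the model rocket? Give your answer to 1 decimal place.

242.1 m

Phase 1 (powered ascent): v₀ = 0 m/s, a = 15.5 m/s².
v = v₀ + at = 0 + (15.5)(3.5) = 54.2 m/s
Δx = v₀t + ½at² = 0·3.5 + 0.5·15.5·3.5² = 94.9 m

Phase 2 (coasting upward): v₀ = 54.2 m/s, a = -10 m/s².
v = v₀ + at → t = (0 − 54.2) / -10 = 5.42 s
v² = v₀² + 2aΔx → Δx = (0² − 54.2²)/(2·-10) = 147 m
Maximum height = 94.9 + 147 = 242 m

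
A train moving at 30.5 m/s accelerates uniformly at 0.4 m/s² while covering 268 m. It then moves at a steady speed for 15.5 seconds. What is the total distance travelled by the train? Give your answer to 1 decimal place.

Phase 1 (accelerating): v₀ = 30.5 m/s, a = 0.4 m/s².
v² = v₀² + 2aΔx = 30.5² + 2·0.4·268 = 1140 → v = 33.8 m/s
t = (v − v₀)/a = (33.8 − 30.5)/0.4 = 8.33 s

Phase 2 (constant speed): v₀ = 33.8 m/s, a = 0 m/s².
v = v₀ + at = 33.8 + (0)(15.5) = 33.8 m/s
Δx = v₀t + ½at² = 33.8·15.5 + 0.5·0·15.5² = 524 m
Total distance = 268 + 524 = 792 m

792.4 m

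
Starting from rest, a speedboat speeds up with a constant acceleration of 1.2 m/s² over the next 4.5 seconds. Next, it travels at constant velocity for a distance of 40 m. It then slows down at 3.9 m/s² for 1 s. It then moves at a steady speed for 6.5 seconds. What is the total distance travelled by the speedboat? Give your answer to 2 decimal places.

65.35 m

Phase 1 (accelerating): v₀ = 0 m/s, a = 1.2 m/s².
v = v₀ + at = 0 + (1.2)(4.5) = 5.40 m/s
Δx = v₀t + ½at² = 0·4.5 + 0.5·1.2·4.5² = 12.1 m

Phase 2 (constant speed): v₀ = 5.40 m/s, a = 0 m/s².
Constant speed: t = d/v = 40/5.40 = 7.41 s

Phase 3 (decelerating): v₀ = 5.40 m/s, a = -3.9 m/s².
v = v₀ + at = 5.40 + (-3.9)(1) = 1.50 m/s
Δx = v₀t + ½at² = 5.40·1 + 0.5·-3.9·1² = 3.45 m

Phase 4 (constant speed): v₀ = 1.50 m/s, a = 0 m/s².
v = v₀ + at = 1.50 + (0)(6.5) = 1.50 m/s
Δx = v₀t + ½at² = 1.50·6.5 + 0.5·0·6.5² = 9.75 m
Total distance = 12.1 + 40.0 + 3.45 + 9.75 = 65.3 m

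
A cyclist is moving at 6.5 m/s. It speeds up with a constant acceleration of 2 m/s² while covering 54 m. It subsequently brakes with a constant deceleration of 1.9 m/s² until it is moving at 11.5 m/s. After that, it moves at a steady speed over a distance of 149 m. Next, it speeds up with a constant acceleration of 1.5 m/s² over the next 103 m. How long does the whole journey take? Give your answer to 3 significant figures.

Phase 1 (accelerating): v₀ = 6.50 m/s, a = 2 m/s².
v² = v₀² + 2aΔx = 6.50² + 2·2·54 = 258 → v = 16.1 m/s
t = (v − v₀)/a = (16.1 − 6.50)/2 = 4.79 s

Phase 2 (decelerating): v₀ = 16.1 m/s, a = -1.9 m/s².
v = v₀ + at → t = (11.5 − 16.1) / -1.9 = 2.41 s
v² = v₀² + 2aΔx → Δx = (11.5² − 16.1²)/(2·-1.9) = 33.2 m

Phase 3 (constant speed): v₀ = 11.5 m/s, a = 0 m/s².
Constant speed: t = d/v = 149/11.5 = 13.0 s

Phase 4 (accelerating): v₀ = 11.5 m/s, a = 1.5 m/s².
v² = v₀² + 2aΔx = 11.5² + 2·1.5·103 = 441 → v = 21.0 m/s
t = (v − v₀)/a = (21.0 − 11.5)/1.5 = 6.34 s
Total time = 4.79 + 2.41 + 13.0 + 6.34 = 26.5 s

26.5 s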